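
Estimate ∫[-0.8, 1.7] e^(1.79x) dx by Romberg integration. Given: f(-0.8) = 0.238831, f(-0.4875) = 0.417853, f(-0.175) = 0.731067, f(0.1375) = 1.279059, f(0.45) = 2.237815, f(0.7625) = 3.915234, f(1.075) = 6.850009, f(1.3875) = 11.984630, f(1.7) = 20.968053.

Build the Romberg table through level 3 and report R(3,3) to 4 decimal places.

11.5808

R(0,0) (trapezoid, 1 panel, h=2.5000): 26.508605
R(1,0) (trapezoid, 2 panels, h=1.2500): 16.051571
R(2,0) (trapezoid, 4 panels, h=0.6250): 12.763958
R(3,0) (trapezoid, 8 panels, h=0.3125): 11.880972
R(1,1) = 16.051571 + (16.051571 − 26.508605)/3 = 12.565893
R(2,1) = 12.763958 + (12.763958 − 16.051571)/3 = 11.668087
R(3,1) = 11.880972 + (11.880972 − 12.763958)/3 = 11.586643
R(2,2) = 11.668087 + (11.668087 − 12.565893)/15 = 11.608233
R(3,2) = 11.586643 + (11.586643 − 11.668087)/15 = 11.581213
R(3,3) = 11.581213 + (11.581213 − 11.608233)/63 = 11.580784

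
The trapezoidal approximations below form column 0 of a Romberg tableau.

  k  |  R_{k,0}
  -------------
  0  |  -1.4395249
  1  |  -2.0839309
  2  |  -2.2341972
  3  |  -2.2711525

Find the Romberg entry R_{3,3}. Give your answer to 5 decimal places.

Richardson extrapolation on the trapezoidal column (denominator 4−1=3):
R_{1,1} = (4·(-2.0839309) − (-1.4395249)) / 3 = -2.2987329
R_{2,1} = -2.2341972 + (-2.2341972 − (-2.0839309))/3 = -2.2842860
R_{3,1} = -2.2711525 + (-2.2711525 − (-2.2341972))/3 = -2.2834709
R_{2,2} = (16·(-2.2842860) − (-2.2987329)) / 15 = -2.2833229
R_{3,2} = -2.2834709 + (-2.2834709 − (-2.2842860))/15 = -2.2834166
R_{3,3} = -2.2834166 + (-2.2834166 − (-2.2833229))/63 = -2.2834181

-2.28342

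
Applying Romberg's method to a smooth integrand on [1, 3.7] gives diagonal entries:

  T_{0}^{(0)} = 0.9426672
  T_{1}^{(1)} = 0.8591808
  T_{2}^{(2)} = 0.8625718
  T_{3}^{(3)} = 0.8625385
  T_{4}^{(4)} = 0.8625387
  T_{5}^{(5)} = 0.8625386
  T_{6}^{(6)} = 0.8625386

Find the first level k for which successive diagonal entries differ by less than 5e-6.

|T_{1}^{(1)} − T_{0}^{(0)}| = 0.0834864 ≥ 5e-6
|T_{2}^{(2)} − T_{1}^{(1)}| = 0.0033910 ≥ 5e-6
|T_{3}^{(3)} − T_{2}^{(2)}| = 0.0000333 ≥ 5e-6
|T_{4}^{(4)} − T_{3}^{(3)}| = 0.0000002 < 5e-6

k = 4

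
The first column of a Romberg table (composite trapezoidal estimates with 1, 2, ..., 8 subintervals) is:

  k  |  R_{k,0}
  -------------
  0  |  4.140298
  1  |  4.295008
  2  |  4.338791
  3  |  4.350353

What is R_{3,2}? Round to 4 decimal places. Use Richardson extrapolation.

4.3543

R_{2,1} = 4.338791 + (4.338791 − 4.295008)/3 = 4.353385
R_{3,1} = (4·4.350353 − 4.338791) / 3 = 4.354207
R_{3,2} = (16·4.354207 − 4.353385) / 15 = 4.354262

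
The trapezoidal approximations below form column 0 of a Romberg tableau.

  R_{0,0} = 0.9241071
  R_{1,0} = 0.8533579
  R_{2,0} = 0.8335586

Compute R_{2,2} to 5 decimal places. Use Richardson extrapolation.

0.82677

R_{1,1} = 0.8533579 + (0.8533579 − 0.9241071)/3 = 0.8297748
R_{2,1} = 0.8335586 + (0.8335586 − 0.8533579)/3 = 0.8269588
R_{2,2} = (16·0.8269588 − 0.8297748) / 15 = 0.8267711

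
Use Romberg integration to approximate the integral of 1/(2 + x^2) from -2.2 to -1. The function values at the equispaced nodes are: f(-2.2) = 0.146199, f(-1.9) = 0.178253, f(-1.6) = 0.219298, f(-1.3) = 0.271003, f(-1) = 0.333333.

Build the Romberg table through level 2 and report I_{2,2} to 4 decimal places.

I_{0,0} (trapezoid, 1 panel, h=1.2000): 0.287719
I_{1,0} (trapezoid, 2 panels, h=0.6000): 0.275438
I_{2,0} (trapezoid, 4 panels, h=0.3000): 0.272496
I_{1,1} = 0.275438 + (0.275438 − 0.287719)/3 = 0.271344
I_{2,1} = 0.272496 + (0.272496 − 0.275438)/3 = 0.271515
I_{2,2} = 0.271515 + (0.271515 − 0.271344)/15 = 0.271526

0.2715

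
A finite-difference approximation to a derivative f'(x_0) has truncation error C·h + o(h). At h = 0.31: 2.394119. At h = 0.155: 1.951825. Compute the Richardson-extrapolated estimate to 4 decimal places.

1.5095

Extrapolated value = (2·A(h/2) − A(h)) / (2 − 1)
= (2·1.951825 − 2.394119) / 1
= 1.509531 / 1 = 1.509531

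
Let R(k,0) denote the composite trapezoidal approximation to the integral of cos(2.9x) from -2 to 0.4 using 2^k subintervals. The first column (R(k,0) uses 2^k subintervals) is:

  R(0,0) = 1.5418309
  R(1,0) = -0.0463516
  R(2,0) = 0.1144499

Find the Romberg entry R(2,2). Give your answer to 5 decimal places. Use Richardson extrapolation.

R(1,1) = (4·(-0.0463516) − 1.5418309) / 3 = -0.5757458
R(2,1) = 0.1144499 + (0.1144499 − (-0.0463516))/3 = 0.1680504
R(2,2) = 0.1680504 + (0.1680504 − (-0.5757458))/15 = 0.2176368

0.21764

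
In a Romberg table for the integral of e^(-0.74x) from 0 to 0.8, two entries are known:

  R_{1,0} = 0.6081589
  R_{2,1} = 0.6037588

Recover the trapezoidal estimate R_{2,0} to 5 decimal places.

0.60486

From R_{2,1} = (4·R_{2,0} − R_{1,0})/3, solve for R_{2,0}:
4·R_{2,0} = 3·0.6037588 + 0.6081589 = 2.4194353
R_{2,0} = 0.6048588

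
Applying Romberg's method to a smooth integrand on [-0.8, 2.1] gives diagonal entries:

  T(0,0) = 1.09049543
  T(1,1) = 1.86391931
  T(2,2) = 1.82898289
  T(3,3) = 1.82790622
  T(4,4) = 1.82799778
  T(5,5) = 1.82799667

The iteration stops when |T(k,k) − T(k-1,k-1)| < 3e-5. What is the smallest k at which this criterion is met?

k = 5

|T(1,1) − T(0,0)| = 0.77342388 ≥ 3e-5
|T(2,2) − T(1,1)| = 0.03493642 ≥ 3e-5
|T(3,3) − T(2,2)| = 0.00107667 ≥ 3e-5
|T(4,4) − T(3,3)| = 0.00009156 ≥ 3e-5
|T(5,5) − T(4,4)| = 0.00000111 < 3e-5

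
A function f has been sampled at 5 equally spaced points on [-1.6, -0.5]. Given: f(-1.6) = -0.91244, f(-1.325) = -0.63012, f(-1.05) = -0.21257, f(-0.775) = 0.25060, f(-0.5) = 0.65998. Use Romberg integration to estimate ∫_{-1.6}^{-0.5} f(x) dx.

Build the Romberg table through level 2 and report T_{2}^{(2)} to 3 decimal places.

T_{0}^{(0)} (trapezoid, 1 panel, h=1.1000): -0.13885
T_{1}^{(0)} (trapezoid, 2 panels, h=0.5500): -0.18634
T_{2}^{(0)} (trapezoid, 4 panels, h=0.2750): -0.19754
T_{1}^{(1)} = -0.18634 + (-0.18634 − (-0.13885))/3 = -0.20217
T_{2}^{(1)} = -0.19754 + (-0.19754 − (-0.18634))/3 = -0.20127
T_{2}^{(2)} = -0.20127 + (-0.20127 − (-0.20217))/15 = -0.20121

-0.201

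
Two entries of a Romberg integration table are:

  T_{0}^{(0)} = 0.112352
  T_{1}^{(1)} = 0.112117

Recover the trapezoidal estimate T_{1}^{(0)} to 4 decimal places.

From T_{1}^{(1)} = (4·T_{1}^{(0)} − T_{0}^{(0)})/3, solve for T_{1}^{(0)}:
4·T_{1}^{(0)} = 3·0.112117 + 0.112352 = 0.448703
T_{1}^{(0)} = 0.112176

0.1122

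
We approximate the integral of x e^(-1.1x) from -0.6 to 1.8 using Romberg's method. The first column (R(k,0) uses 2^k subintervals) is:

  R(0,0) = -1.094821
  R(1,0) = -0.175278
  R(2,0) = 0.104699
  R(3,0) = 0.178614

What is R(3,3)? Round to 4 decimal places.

0.2036

Richardson extrapolation on the trapezoidal column (denominator 4−1=3):
R(1,1) = (4·(-0.175278) − (-1.094821)) / 3 = 0.131236
R(2,1) = 0.104699 + (0.104699 − (-0.175278))/3 = 0.198025
R(3,1) = (4·0.178614 − 0.104699) / 3 = 0.203252
R(2,2) = (16·0.198025 − 0.131236) / 15 = 0.202478
R(3,2) = (16·0.203252 − 0.198025) / 15 = 0.203600
R(3,3) = 0.203600 + (0.203600 − 0.202478)/63 = 0.203618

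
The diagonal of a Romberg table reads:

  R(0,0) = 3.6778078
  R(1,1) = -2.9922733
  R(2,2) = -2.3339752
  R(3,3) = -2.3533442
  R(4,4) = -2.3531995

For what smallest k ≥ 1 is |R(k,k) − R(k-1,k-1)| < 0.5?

k = 3

|R(1,1) − R(0,0)| = 6.6700811 ≥ 0.5
|R(2,2) − R(1,1)| = 0.6582981 ≥ 0.5
|R(3,3) − R(2,2)| = 0.0193690 < 0.5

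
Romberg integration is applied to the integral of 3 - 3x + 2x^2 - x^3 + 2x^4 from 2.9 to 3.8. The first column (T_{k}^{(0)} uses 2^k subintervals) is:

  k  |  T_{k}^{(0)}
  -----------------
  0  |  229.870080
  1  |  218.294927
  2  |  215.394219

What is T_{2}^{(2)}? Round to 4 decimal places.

Richardson extrapolation on the trapezoidal column (denominator 4−1=3):
T_{1}^{(1)} = (4·218.294927 − 229.870080) / 3 = 214.436543
T_{2}^{(1)} = (4·215.394219 − 218.294927) / 3 = 214.427316
T_{2}^{(2)} = 214.427316 + (214.427316 − 214.436543)/15 = 214.426701

214.4267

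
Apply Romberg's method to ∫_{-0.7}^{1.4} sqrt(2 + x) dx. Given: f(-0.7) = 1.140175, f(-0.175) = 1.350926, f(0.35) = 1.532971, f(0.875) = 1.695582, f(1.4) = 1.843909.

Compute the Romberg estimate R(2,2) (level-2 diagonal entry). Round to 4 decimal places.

R(0,0) (trapezoid, 1 panel, h=2.1000): 3.133288
R(1,0) (trapezoid, 2 panels, h=1.0500): 3.176264
R(2,0) (trapezoid, 4 panels, h=0.5250): 3.187549
R(1,1) = 3.176264 + (3.176264 − 3.133288)/3 = 3.190589
R(2,1) = 3.187549 + (3.187549 − 3.176264)/3 = 3.191311
R(2,2) = 3.191311 + (3.191311 − 3.190589)/15 = 3.191359

3.1914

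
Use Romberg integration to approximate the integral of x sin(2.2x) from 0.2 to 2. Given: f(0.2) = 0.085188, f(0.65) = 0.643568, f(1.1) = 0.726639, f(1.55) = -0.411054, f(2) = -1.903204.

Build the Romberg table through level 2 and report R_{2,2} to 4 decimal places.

R_{0,0} (trapezoid, 1 panel, h=1.8000): -1.636214
R_{1,0} (trapezoid, 2 panels, h=0.9000): -0.164132
R_{2,0} (trapezoid, 4 panels, h=0.4500): 0.022565
R_{1,1} = -0.164132 + (-0.164132 − (-1.636214))/3 = 0.326562
R_{2,1} = 0.022565 + (0.022565 − (-0.164132))/3 = 0.084797
R_{2,2} = 0.084797 + (0.084797 − 0.326562)/15 = 0.068679

0.0687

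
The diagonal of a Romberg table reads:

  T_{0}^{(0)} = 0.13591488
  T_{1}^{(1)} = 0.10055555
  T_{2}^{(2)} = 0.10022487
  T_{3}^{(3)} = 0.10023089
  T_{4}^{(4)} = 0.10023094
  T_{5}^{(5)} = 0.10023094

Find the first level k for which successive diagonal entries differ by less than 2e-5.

k = 3

|T_{1}^{(1)} − T_{0}^{(0)}| = 0.03535933 ≥ 2e-5
|T_{2}^{(2)} − T_{1}^{(1)}| = 0.00033068 ≥ 2e-5
|T_{3}^{(3)} − T_{2}^{(2)}| = 0.00000602 < 2e-5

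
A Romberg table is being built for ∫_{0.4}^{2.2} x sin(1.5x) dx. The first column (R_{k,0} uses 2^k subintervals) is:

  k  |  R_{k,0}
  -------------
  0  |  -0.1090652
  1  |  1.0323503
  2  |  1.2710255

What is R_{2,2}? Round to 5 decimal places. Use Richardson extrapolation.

R_{1,1} = 1.0323503 + (1.0323503 − (-0.1090652))/3 = 1.4128221
R_{2,1} = 1.2710255 + (1.2710255 − 1.0323503)/3 = 1.3505839
R_{2,2} = 1.3505839 + (1.3505839 − 1.4128221)/15 = 1.3464347

1.34643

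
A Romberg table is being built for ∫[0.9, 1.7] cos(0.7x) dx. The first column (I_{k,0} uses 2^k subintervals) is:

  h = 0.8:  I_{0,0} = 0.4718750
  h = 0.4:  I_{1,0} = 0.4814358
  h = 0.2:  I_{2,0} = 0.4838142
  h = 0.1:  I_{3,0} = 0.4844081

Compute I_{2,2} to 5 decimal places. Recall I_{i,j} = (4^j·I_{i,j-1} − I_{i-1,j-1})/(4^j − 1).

0.48461

Richardson extrapolation on the trapezoidal column (denominator 4−1=3):
I_{1,1} = 0.4814358 + (0.4814358 − 0.4718750)/3 = 0.4846227
I_{2,1} = 0.4838142 + (0.4838142 − 0.4814358)/3 = 0.4846070
I_{2,2} = 0.4846070 + (0.4846070 − 0.4846227)/15 = 0.4846060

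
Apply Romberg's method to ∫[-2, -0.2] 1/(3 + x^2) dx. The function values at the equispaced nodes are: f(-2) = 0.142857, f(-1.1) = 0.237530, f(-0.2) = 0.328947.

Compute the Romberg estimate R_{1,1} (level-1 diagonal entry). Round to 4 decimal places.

R_{0,0} (trapezoid, 1 panel, h=1.8000): 0.424624
R_{1,0} (trapezoid, 2 panels, h=0.9000): 0.426089
R_{1,1} = 0.426089 + (0.426089 − 0.424624)/3 = 0.426577

0.4266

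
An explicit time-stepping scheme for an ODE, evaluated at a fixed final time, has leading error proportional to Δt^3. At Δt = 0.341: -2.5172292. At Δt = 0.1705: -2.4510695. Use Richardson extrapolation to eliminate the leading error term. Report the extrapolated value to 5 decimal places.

-2.44162

The leading error scales as Δt^3; refining by a factor of 2 reduces it by 2^3 = 8.
Extrapolated value = (8·A(Δt/2) − A(Δt)) / (8 − 1)
= (8·(-2.4510695) − (-2.5172292)) / 7
= -17.0913268 / 7 = -2.4416181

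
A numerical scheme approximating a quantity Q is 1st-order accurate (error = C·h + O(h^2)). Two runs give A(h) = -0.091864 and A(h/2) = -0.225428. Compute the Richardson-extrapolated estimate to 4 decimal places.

-0.3590

Extrapolated value = (2·A(h/2) − A(h)) / (2 − 1)
= (2·(-0.225428) − (-0.091864)) / 1
= -0.358992 / 1 = -0.358992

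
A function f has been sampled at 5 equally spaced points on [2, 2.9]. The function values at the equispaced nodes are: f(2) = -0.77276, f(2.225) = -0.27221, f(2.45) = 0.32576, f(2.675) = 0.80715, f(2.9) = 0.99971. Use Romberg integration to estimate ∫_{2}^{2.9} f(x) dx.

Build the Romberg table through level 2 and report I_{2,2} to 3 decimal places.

0.226

I_{0,0} (trapezoid, 1 panel, h=0.9000): 0.10213
I_{1,0} (trapezoid, 2 panels, h=0.4500): 0.19766
I_{2,0} (trapezoid, 4 panels, h=0.2250): 0.21919
I_{1,1} = 0.19766 + (0.19766 − 0.10213)/3 = 0.22950
I_{2,1} = 0.21919 + (0.21919 − 0.19766)/3 = 0.22637
I_{2,2} = 0.22637 + (0.22637 − 0.22950)/15 = 0.22616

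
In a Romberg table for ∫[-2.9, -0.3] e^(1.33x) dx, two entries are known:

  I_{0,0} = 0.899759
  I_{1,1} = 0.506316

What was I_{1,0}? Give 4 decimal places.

0.6047

From I_{1,1} = (4·I_{1,0} − I_{0,0})/3, solve for I_{1,0}:
4·I_{1,0} = 3·0.506316 + 0.899759 = 2.418707
I_{1,0} = 0.604677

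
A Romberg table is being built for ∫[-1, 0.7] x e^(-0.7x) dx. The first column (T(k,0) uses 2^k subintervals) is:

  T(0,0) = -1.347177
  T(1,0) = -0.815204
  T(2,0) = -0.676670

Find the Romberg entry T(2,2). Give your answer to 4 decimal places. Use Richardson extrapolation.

-0.6300

T(1,1) = -0.815204 + (-0.815204 − (-1.347177))/3 = -0.637880
T(2,1) = -0.676670 + (-0.676670 − (-0.815204))/3 = -0.630492
T(2,2) = (16·(-0.630492) − (-0.637880)) / 15 = -0.629999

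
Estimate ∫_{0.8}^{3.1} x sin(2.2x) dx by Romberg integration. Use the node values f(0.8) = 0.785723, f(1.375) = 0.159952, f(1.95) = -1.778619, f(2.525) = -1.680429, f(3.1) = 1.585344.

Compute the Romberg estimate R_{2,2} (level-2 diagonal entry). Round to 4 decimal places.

-1.3647

R_{0,0} (trapezoid, 1 panel, h=2.3000): 2.726727
R_{1,0} (trapezoid, 2 panels, h=1.1500): -0.682048
R_{2,0} (trapezoid, 4 panels, h=0.5750): -1.215298
R_{1,1} = -0.682048 + (-0.682048 − 2.726727)/3 = -1.818306
R_{2,1} = -1.215298 + (-1.215298 − (-0.682048))/3 = -1.393048
R_{2,2} = -1.393048 + (-1.393048 − (-1.818306))/15 = -1.364697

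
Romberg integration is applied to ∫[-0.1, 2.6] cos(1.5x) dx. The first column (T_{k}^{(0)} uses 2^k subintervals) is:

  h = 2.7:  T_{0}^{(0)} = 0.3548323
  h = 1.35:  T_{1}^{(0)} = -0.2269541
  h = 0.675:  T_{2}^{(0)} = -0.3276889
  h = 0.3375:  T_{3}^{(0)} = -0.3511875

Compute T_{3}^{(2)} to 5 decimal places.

Richardson extrapolation on the trapezoidal column (denominator 4−1=3):
T_{2}^{(1)} = -0.3276889 + (-0.3276889 − (-0.2269541))/3 = -0.3612672
T_{3}^{(1)} = (4·(-0.3511875) − (-0.3276889)) / 3 = -0.3590204
T_{3}^{(2)} = -0.3590204 + (-0.3590204 − (-0.3612672))/15 = -0.3588706

-0.35887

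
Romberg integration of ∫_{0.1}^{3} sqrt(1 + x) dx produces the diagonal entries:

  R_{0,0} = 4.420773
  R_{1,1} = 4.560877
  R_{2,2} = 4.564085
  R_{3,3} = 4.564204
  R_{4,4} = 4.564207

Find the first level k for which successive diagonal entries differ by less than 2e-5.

|R_{1,1} − R_{0,0}| = 0.140104 ≥ 2e-5
|R_{2,2} − R_{1,1}| = 0.003208 ≥ 2e-5
|R_{3,3} − R_{2,2}| = 0.000119 ≥ 2e-5
|R_{4,4} − R_{3,3}| = 0.000003 < 2e-5

k = 4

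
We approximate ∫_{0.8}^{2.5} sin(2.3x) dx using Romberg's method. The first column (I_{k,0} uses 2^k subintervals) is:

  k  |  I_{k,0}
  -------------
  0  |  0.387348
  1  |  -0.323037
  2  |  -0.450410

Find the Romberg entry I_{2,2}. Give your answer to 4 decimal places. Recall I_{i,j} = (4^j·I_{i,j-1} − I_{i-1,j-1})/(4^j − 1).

-0.4884

I_{1,1} = (4·(-0.323037) − 0.387348) / 3 = -0.559832
I_{2,1} = -0.450410 + (-0.450410 − (-0.323037))/3 = -0.492868
I_{2,2} = (16·(-0.492868) − (-0.559832)) / 15 = -0.488404
(Column j=1 coincides with Simpson's rule on the same nodes.)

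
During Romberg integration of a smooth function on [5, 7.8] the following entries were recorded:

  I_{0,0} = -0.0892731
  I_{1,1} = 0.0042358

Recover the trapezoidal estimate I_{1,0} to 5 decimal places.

From I_{1,1} = (4·I_{1,0} − I_{0,0})/3, solve for I_{1,0}:
4·I_{1,0} = 3·0.0042358 + (-0.0892731) = -0.0765657
I_{1,0} = -0.0191414

-0.01914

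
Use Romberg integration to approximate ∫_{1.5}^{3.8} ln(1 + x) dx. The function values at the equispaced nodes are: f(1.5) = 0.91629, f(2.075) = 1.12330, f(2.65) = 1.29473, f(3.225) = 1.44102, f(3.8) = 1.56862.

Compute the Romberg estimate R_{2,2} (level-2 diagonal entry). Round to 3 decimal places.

2.939

R_{0,0} (trapezoid, 1 panel, h=2.3000): 2.85765
R_{1,0} (trapezoid, 2 panels, h=1.1500): 2.91776
R_{2,0} (trapezoid, 4 panels, h=0.5750): 2.93337
R_{1,1} = 2.91776 + (2.91776 − 2.85765)/3 = 2.93780
R_{2,1} = 2.93337 + (2.93337 − 2.91776)/3 = 2.93857
R_{2,2} = 2.93857 + (2.93857 − 2.93780)/15 = 2.93862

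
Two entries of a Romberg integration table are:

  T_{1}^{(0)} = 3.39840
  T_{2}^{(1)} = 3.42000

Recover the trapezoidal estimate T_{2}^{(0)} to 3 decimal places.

From T_{2}^{(1)} = (4·T_{2}^{(0)} − T_{1}^{(0)})/3, solve for T_{2}^{(0)}:
4·T_{2}^{(0)} = 3·3.42000 + 3.39840 = 13.65840
T_{2}^{(0)} = 3.41460

3.415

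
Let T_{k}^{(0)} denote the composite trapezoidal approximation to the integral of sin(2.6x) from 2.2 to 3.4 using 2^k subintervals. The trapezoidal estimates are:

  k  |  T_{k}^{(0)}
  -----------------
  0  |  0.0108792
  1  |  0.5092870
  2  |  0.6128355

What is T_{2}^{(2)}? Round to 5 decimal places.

Richardson extrapolation on the trapezoidal column (denominator 4−1=3):
T_{1}^{(1)} = (4·0.5092870 − 0.0108792) / 3 = 0.6754229
T_{2}^{(1)} = (4·0.6128355 − 0.5092870) / 3 = 0.6473517
T_{2}^{(2)} = 0.6473517 + (0.6473517 − 0.6754229)/15 = 0.6454803

0.64548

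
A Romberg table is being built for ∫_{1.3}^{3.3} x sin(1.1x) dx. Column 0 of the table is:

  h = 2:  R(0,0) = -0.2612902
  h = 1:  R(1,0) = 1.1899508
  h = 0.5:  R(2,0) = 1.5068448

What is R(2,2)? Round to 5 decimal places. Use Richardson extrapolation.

Richardson extrapolation on the trapezoidal column (denominator 4−1=3):
R(1,1) = 1.1899508 + (1.1899508 − (-0.2612902))/3 = 1.6736978
R(2,1) = (4·1.5068448 − 1.1899508) / 3 = 1.6124761
R(2,2) = 1.6124761 + (1.6124761 − 1.6736978)/15 = 1.6083947

1.60839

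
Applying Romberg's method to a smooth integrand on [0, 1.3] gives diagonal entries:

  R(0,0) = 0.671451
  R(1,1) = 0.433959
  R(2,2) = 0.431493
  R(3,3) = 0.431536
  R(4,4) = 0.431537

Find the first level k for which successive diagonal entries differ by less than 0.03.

|R(1,1) − R(0,0)| = 0.237492 ≥ 0.03
|R(2,2) − R(1,1)| = 0.002466 < 0.03

k = 2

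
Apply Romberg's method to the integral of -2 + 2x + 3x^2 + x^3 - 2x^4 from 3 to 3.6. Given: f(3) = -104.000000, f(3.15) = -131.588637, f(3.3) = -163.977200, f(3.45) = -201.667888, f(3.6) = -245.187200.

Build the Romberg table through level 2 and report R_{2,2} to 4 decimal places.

-100.5083

R_{0,0} (trapezoid, 1 panel, h=0.6000): -104.756160
R_{1,0} (trapezoid, 2 panels, h=0.3000): -101.571240
R_{2,0} (trapezoid, 4 panels, h=0.1500): -100.774099
R_{1,1} = -101.571240 + (-101.571240 − (-104.756160))/3 = -100.509600
R_{2,1} = -100.774099 + (-100.774099 − (-101.571240))/3 = -100.508385
R_{2,2} = -100.508385 + (-100.508385 − (-100.509600))/15 = -100.508304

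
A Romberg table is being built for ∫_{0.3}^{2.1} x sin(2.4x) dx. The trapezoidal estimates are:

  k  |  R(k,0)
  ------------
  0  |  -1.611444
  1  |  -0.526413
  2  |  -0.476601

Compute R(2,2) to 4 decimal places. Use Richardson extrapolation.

Richardson extrapolation on the trapezoidal column (denominator 4−1=3):
R(1,1) = -0.526413 + (-0.526413 − (-1.611444))/3 = -0.164736
R(2,1) = (4·(-0.476601) − (-0.526413)) / 3 = -0.459997
R(2,2) = -0.459997 + (-0.459997 − (-0.164736))/15 = -0.479681
(Column j=1 coincides with Simpson's rule on the same nodes.)

-0.4797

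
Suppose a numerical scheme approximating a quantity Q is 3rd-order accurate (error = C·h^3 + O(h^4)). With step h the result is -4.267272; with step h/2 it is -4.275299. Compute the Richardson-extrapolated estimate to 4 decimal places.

The leading error scales as h^3; refining by a factor of 2 reduces it by 2^3 = 8.
Extrapolated value = (8·A(h/2) − A(h)) / (8 − 1)
= (8·(-4.275299) − (-4.267272)) / 7
= -29.935120 / 7 = -4.276446

-4.2764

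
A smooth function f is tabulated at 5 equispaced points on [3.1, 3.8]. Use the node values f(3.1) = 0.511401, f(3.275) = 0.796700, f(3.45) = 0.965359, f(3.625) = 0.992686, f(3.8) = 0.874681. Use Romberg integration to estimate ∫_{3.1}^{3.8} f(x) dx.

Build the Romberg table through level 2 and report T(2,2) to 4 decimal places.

T(0,0) (trapezoid, 1 panel, h=0.7000): 0.485129
T(1,0) (trapezoid, 2 panels, h=0.3500): 0.580440
T(2,0) (trapezoid, 4 panels, h=0.1750): 0.603363
T(1,1) = 0.580440 + (0.580440 − 0.485129)/3 = 0.612210
T(2,1) = 0.603363 + (0.603363 − 0.580440)/3 = 0.611004
T(2,2) = 0.611004 + (0.611004 − 0.612210)/15 = 0.610924

0.6109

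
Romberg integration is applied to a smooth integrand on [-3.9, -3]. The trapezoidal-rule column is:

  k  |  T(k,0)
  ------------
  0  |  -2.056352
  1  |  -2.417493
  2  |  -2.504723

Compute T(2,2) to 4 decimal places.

-2.5335

Richardson extrapolation on the trapezoidal column (denominator 4−1=3):
T(1,1) = (4·(-2.417493) − (-2.056352)) / 3 = -2.537873
T(2,1) = (4·(-2.504723) − (-2.417493)) / 3 = -2.533800
T(2,2) = (16·(-2.533800) − (-2.537873)) / 15 = -2.533528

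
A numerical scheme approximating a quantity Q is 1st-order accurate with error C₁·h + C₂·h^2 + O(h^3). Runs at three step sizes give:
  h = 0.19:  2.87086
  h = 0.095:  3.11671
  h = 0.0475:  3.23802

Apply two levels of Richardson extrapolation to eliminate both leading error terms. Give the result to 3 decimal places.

3.358

First eliminate the h term (factor 2^1 = 2):
  B₁ = (2·3.11671 − 2.87086)/1 = 3.36256
  B₂ = (2·3.23802 − 3.11671)/1 = 3.35933
Then eliminate the h^2 term (factor 2^2 = 4):
  (4·3.35933 − 3.36256)/3 = 3.35825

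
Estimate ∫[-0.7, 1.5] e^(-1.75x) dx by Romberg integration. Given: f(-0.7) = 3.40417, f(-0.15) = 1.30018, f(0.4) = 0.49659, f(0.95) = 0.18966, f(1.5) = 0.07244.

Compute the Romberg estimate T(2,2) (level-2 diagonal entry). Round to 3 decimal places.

T(0,0) (trapezoid, 1 panel, h=2.2000): 3.82427
T(1,0) (trapezoid, 2 panels, h=1.1000): 2.45838
T(2,0) (trapezoid, 4 panels, h=0.5500): 2.04860
T(1,1) = 2.45838 + (2.45838 − 3.82427)/3 = 2.00308
T(2,1) = 2.04860 + (2.04860 − 2.45838)/3 = 1.91201
T(2,2) = 1.91201 + (1.91201 − 2.00308)/15 = 1.90594

1.906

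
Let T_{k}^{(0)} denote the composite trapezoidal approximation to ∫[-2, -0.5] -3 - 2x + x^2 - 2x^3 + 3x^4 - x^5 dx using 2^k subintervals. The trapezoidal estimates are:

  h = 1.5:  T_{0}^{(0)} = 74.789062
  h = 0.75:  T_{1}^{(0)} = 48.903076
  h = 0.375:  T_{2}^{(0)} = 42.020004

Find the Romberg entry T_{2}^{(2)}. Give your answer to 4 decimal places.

39.6891

Richardson extrapolation on the trapezoidal column (denominator 4−1=3):
T_{1}^{(1)} = (4·48.903076 − 74.789062) / 3 = 40.274414
T_{2}^{(1)} = (4·42.020004 − 48.903076) / 3 = 39.725647
T_{2}^{(2)} = 39.725647 + (39.725647 − 40.274414)/15 = 39.689063
(Column j=1 coincides with Simpson's rule on the same nodes.)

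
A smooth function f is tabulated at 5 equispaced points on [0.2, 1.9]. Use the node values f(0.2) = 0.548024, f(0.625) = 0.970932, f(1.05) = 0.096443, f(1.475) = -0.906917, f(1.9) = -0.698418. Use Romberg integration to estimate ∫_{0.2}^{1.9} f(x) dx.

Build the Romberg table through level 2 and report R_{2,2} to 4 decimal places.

0.0407

R_{0,0} (trapezoid, 1 panel, h=1.7000): -0.127835
R_{1,0} (trapezoid, 2 panels, h=0.8500): 0.018059
R_{2,0} (trapezoid, 4 panels, h=0.4250): 0.036236
R_{1,1} = 0.018059 + (0.018059 − (-0.127835))/3 = 0.066690
R_{2,1} = 0.036236 + (0.036236 − 0.018059)/3 = 0.042295
R_{2,2} = 0.042295 + (0.042295 − 0.066690)/15 = 0.040669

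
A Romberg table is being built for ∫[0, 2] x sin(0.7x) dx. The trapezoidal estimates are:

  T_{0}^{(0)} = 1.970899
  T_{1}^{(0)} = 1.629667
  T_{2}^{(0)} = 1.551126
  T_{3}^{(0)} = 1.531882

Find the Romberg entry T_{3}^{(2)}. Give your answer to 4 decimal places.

1.5255

Richardson extrapolation on the trapezoidal column (denominator 4−1=3):
T_{2}^{(1)} = 1.551126 + (1.551126 − 1.629667)/3 = 1.524946
T_{3}^{(1)} = 1.531882 + (1.531882 − 1.551126)/3 = 1.525467
T_{3}^{(2)} = 1.525467 + (1.525467 − 1.524946)/15 = 1.525502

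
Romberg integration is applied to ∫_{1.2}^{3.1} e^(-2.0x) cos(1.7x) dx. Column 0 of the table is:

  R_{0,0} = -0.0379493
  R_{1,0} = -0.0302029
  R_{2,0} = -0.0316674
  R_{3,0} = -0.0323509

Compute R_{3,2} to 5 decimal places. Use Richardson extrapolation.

-0.03261

Richardson extrapolation on the trapezoidal column (denominator 4−1=3):
R_{2,1} = (4·(-0.0316674) − (-0.0302029)) / 3 = -0.0321556
R_{3,1} = (4·(-0.0323509) − (-0.0316674)) / 3 = -0.0325787
R_{3,2} = (16·(-0.0325787) − (-0.0321556)) / 15 = -0.0326069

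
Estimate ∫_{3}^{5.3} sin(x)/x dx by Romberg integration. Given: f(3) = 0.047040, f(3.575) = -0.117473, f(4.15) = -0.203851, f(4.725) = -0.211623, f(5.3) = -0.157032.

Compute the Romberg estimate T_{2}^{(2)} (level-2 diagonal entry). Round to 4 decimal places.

-0.3513

T_{0}^{(0)} (trapezoid, 1 panel, h=2.3000): -0.126491
T_{1}^{(0)} (trapezoid, 2 panels, h=1.1500): -0.297674
T_{2}^{(0)} (trapezoid, 4 panels, h=0.5750): -0.338067
T_{1}^{(1)} = -0.297674 + (-0.297674 − (-0.126491))/3 = -0.354735
T_{2}^{(1)} = -0.338067 + (-0.338067 − (-0.297674))/3 = -0.351531
T_{2}^{(2)} = -0.351531 + (-0.351531 − (-0.354735))/15 = -0.351317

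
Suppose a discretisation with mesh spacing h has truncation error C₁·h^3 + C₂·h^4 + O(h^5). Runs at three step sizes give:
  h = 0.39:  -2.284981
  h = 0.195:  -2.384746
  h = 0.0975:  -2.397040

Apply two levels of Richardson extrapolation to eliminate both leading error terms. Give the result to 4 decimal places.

First eliminate the h^3 term (factor 2^3 = 8):
  B₁ = (8·(-2.384746) − (-2.284981))/7 = -2.398998
  B₂ = (8·(-2.397040) − (-2.384746))/7 = -2.398796
Then eliminate the h^4 term (factor 2^4 = 16):
  (16·(-2.398796) − (-2.398998))/15 = -2.398783

-2.3988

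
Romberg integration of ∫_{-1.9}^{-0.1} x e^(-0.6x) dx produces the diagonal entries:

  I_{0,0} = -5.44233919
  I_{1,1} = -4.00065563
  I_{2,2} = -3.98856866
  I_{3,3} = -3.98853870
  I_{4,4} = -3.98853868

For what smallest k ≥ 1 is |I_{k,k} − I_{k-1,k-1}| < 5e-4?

|I_{1,1} − I_{0,0}| = 1.44168356 ≥ 5e-4
|I_{2,2} − I_{1,1}| = 0.01208697 ≥ 5e-4
|I_{3,3} − I_{2,2}| = 0.00002996 < 5e-4

k = 3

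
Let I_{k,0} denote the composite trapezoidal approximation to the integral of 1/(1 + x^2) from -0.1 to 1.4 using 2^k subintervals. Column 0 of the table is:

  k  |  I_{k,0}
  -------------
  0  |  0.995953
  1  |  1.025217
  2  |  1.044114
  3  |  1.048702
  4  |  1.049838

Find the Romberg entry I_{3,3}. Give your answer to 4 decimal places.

1.0502

I_{1,1} = (4·1.025217 − 0.995953) / 3 = 1.034972
I_{2,1} = 1.044114 + (1.044114 − 1.025217)/3 = 1.050413
I_{3,1} = (4·1.048702 − 1.044114) / 3 = 1.050231
I_{2,2} = (16·1.050413 − 1.034972) / 15 = 1.051442
I_{3,2} = 1.050231 + (1.050231 − 1.050413)/15 = 1.050219
I_{3,3} = 1.050219 + (1.050219 − 1.051442)/63 = 1.050200
(Column j=1 coincides with Simpson's rule on the same nodes.)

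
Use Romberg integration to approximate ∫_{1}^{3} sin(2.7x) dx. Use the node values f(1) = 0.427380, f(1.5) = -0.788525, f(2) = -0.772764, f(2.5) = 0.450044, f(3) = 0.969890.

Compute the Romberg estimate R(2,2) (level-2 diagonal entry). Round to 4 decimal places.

R(0,0) (trapezoid, 1 panel, h=2.0000): 1.397270
R(1,0) (trapezoid, 2 panels, h=1.0000): -0.074129
R(2,0) (trapezoid, 4 panels, h=0.5000): -0.206305
R(1,1) = -0.074129 + (-0.074129 − 1.397270)/3 = -0.564595
R(2,1) = -0.206305 + (-0.206305 − (-0.074129))/3 = -0.250364
R(2,2) = -0.250364 + (-0.250364 − (-0.564595))/15 = -0.229415

-0.2294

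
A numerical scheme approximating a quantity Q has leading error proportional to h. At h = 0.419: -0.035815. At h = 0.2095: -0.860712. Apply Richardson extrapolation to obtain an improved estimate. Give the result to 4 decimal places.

-1.6856

The leading error scales as h; refining by a factor of 2 reduces it by 2^1 = 2.
Extrapolated value = (2·A(h/2) − A(h)) / (2 − 1)
= (2·(-0.860712) − (-0.035815)) / 1
= -1.685609 / 1 = -1.685609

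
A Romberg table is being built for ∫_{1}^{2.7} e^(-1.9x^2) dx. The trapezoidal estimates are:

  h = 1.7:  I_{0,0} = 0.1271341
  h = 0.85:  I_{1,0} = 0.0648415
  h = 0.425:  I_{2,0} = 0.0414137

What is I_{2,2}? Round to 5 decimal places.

Richardson extrapolation on the trapezoidal column (denominator 4−1=3):
I_{1,1} = 0.0648415 + (0.0648415 − 0.1271341)/3 = 0.0440773
I_{2,1} = 0.0414137 + (0.0414137 − 0.0648415)/3 = 0.0336044
I_{2,2} = (16·0.0336044 − 0.0440773) / 15 = 0.0329062

0.03291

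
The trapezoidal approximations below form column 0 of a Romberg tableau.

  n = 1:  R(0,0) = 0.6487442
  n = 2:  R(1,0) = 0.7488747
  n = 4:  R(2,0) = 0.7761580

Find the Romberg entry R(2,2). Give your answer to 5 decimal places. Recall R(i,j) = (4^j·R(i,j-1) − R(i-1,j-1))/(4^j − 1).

0.78545

R(1,1) = 0.7488747 + (0.7488747 − 0.6487442)/3 = 0.7822515
R(2,1) = (4·0.7761580 − 0.7488747) / 3 = 0.7852524
R(2,2) = 0.7852524 + (0.7852524 − 0.7822515)/15 = 0.7854525
(Column j=1 coincides with Simpson's rule on the same nodes.)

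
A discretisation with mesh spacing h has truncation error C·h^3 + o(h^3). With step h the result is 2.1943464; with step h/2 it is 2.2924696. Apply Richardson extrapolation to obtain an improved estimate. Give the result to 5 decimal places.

The leading error scales as h^3; refining by a factor of 2 reduces it by 2^3 = 8.
Extrapolated value = (8·A(h/2) − A(h)) / (8 − 1)
= (8·2.2924696 − 2.1943464) / 7
= 16.1454104 / 7 = 2.3064872

2.30649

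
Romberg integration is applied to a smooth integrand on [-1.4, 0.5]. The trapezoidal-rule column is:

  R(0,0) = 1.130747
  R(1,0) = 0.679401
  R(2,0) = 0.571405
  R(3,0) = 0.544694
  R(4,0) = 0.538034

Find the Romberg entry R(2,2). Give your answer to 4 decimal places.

Richardson extrapolation on the trapezoidal column (denominator 4−1=3):
R(1,1) = (4·0.679401 − 1.130747) / 3 = 0.528952
R(2,1) = (4·0.571405 − 0.679401) / 3 = 0.535406
R(2,2) = 0.535406 + (0.535406 − 0.528952)/15 = 0.535836
(Column j=1 coincides with Simpson's rule on the same nodes.)

0.5358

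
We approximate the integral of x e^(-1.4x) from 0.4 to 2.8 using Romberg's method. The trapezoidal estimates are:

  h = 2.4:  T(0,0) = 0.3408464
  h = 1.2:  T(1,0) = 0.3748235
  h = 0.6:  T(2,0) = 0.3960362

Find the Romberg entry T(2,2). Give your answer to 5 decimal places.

0.40424

T(1,1) = (4·0.3748235 − 0.3408464) / 3 = 0.3861492
T(2,1) = (4·0.3960362 − 0.3748235) / 3 = 0.4031071
T(2,2) = 0.4031071 + (0.4031071 − 0.3861492)/15 = 0.4042376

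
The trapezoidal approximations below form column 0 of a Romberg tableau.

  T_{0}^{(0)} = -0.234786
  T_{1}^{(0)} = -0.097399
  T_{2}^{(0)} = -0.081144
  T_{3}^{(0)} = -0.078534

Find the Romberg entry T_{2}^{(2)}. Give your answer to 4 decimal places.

Richardson extrapolation on the trapezoidal column (denominator 4−1=3):
T_{1}^{(1)} = -0.097399 + (-0.097399 − (-0.234786))/3 = -0.051603
T_{2}^{(1)} = (4·(-0.081144) − (-0.097399)) / 3 = -0.075726
T_{2}^{(2)} = (16·(-0.075726) − (-0.051603)) / 15 = -0.077334

-0.0773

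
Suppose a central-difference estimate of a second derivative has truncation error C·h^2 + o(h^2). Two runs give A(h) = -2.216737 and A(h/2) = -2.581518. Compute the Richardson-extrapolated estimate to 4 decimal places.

-2.7031

Extrapolated value = (4·A(h/2) − A(h)) / (4 − 1)
= (4·(-2.581518) − (-2.216737)) / 3
= -8.109335 / 3 = -2.703112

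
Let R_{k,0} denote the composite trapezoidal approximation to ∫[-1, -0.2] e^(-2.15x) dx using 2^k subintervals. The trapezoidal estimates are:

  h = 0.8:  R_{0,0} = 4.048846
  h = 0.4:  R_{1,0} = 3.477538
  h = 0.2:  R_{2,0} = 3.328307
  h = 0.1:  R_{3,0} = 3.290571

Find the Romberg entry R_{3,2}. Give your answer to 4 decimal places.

3.2780

R_{2,1} = (4·3.328307 − 3.477538) / 3 = 3.278563
R_{3,1} = 3.290571 + (3.290571 − 3.328307)/3 = 3.277992
R_{3,2} = (16·3.277992 − 3.278563) / 15 = 3.277954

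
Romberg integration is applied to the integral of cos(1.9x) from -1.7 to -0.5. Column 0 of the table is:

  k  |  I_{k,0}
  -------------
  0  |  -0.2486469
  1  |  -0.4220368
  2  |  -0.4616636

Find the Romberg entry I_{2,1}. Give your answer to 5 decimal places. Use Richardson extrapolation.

-0.47487

I_{2,1} = (4·(-0.4616636) − (-0.4220368)) / 3 = -0.4748725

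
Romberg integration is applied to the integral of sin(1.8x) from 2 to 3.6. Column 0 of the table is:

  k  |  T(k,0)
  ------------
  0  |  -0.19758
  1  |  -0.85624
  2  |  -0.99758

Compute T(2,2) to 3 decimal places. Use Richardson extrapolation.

-1.043

T(1,1) = -0.85624 + (-0.85624 − (-0.19758))/3 = -1.07579
T(2,1) = -0.99758 + (-0.99758 − (-0.85624))/3 = -1.04469
T(2,2) = -1.04469 + (-1.04469 − (-1.07579))/15 = -1.04262
(Column j=1 coincides with Simpson's rule on the same nodes.)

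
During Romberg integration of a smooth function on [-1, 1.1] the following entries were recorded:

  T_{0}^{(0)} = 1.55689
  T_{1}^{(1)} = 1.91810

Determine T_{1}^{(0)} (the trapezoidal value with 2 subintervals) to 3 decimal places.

From T_{1}^{(1)} = (4·T_{1}^{(0)} − T_{0}^{(0)})/3, solve for T_{1}^{(0)}:
4·T_{1}^{(0)} = 3·1.91810 + 1.55689 = 7.31119
T_{1}^{(0)} = 1.82780

1.828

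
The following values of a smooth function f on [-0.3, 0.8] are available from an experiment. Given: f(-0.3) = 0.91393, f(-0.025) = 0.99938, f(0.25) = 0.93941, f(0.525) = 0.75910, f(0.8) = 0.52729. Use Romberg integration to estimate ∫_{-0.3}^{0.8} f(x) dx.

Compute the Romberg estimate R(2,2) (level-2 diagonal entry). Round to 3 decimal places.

0.949

R(0,0) (trapezoid, 1 panel, h=1.1000): 0.79267
R(1,0) (trapezoid, 2 panels, h=0.5500): 0.91301
R(2,0) (trapezoid, 4 panels, h=0.2750): 0.94009
R(1,1) = 0.91301 + (0.91301 − 0.79267)/3 = 0.95312
R(2,1) = 0.94009 + (0.94009 − 0.91301)/3 = 0.94912
R(2,2) = 0.94912 + (0.94912 − 0.95312)/15 = 0.94885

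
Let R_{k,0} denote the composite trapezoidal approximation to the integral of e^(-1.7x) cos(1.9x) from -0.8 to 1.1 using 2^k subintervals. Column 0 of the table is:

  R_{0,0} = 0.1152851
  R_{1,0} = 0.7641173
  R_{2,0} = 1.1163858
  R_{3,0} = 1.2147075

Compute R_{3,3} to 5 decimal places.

Richardson extrapolation on the trapezoidal column (denominator 4−1=3):
R_{1,1} = (4·0.7641173 − 0.1152851) / 3 = 0.9803947
R_{2,1} = (4·1.1163858 − 0.7641173) / 3 = 1.2338086
R_{3,1} = 1.2147075 + (1.2147075 − 1.1163858)/3 = 1.2474814
R_{2,2} = (16·1.2338086 − 0.9803947) / 15 = 1.2507029
R_{3,2} = 1.2474814 + (1.2474814 − 1.2338086)/15 = 1.2483929
R_{3,3} = 1.2483929 + (1.2483929 − 1.2507029)/63 = 1.2483562
(Column j=1 coincides with Simpson's rule on the same nodes.)

1.24836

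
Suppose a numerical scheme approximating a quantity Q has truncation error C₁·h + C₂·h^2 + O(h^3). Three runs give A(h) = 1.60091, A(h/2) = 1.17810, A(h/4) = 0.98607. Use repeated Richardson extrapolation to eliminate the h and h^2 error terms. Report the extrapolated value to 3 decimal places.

0.807

First eliminate the h term (factor 2^1 = 2):
  B₁ = (2·1.17810 − 1.60091)/1 = 0.75529
  B₂ = (2·0.98607 − 1.17810)/1 = 0.79404
Then eliminate the h^2 term (factor 2^2 = 4):
  (4·0.79404 − 0.75529)/3 = 0.80696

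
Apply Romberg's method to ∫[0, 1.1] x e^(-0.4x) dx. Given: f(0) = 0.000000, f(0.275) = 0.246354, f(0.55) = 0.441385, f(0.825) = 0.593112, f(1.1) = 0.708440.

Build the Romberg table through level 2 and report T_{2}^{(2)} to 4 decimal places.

T_{0}^{(0)} (trapezoid, 1 panel, h=1.1000): 0.389642
T_{1}^{(0)} (trapezoid, 2 panels, h=0.5500): 0.437583
T_{2}^{(0)} (trapezoid, 4 panels, h=0.2750): 0.449645
T_{1}^{(1)} = 0.437583 + (0.437583 − 0.389642)/3 = 0.453563
T_{2}^{(1)} = 0.449645 + (0.449645 − 0.437583)/3 = 0.453666
T_{2}^{(2)} = 0.453666 + (0.453666 − 0.453563)/15 = 0.453673

0.4537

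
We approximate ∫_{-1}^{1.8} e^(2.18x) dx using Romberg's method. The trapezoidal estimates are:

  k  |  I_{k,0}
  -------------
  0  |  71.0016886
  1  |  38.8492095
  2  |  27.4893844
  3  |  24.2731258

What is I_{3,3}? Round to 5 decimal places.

I_{1,1} = (4·38.8492095 − 71.0016886) / 3 = 28.1317165
I_{2,1} = (4·27.4893844 − 38.8492095) / 3 = 23.7027760
I_{3,1} = (4·24.2731258 − 27.4893844) / 3 = 23.2010396
I_{2,2} = (16·23.7027760 − 28.1317165) / 15 = 23.4075133
I_{3,2} = 23.2010396 + (23.2010396 − 23.7027760)/15 = 23.1675905
I_{3,3} = 23.1675905 + (23.1675905 − 23.4075133)/63 = 23.1637822

23.16378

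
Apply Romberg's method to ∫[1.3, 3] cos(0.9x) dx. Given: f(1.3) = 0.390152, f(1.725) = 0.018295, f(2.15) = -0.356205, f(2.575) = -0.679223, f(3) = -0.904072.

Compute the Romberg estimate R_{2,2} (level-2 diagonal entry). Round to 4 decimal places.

R_{0,0} (trapezoid, 1 panel, h=1.7000): -0.436832
R_{1,0} (trapezoid, 2 panels, h=0.8500): -0.521190
R_{2,0} (trapezoid, 4 panels, h=0.4250): -0.541490
R_{1,1} = -0.521190 + (-0.521190 − (-0.436832))/3 = -0.549309
R_{2,1} = -0.541490 + (-0.541490 − (-0.521190))/3 = -0.548257
R_{2,2} = -0.548257 + (-0.548257 − (-0.549309))/15 = -0.548187

-0.5482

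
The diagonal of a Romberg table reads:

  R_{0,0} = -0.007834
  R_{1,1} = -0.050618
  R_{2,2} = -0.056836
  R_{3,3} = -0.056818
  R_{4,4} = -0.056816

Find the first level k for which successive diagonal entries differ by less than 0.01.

k = 2

|R_{1,1} − R_{0,0}| = 0.042784 ≥ 0.01
|R_{2,2} − R_{1,1}| = 0.006218 < 0.01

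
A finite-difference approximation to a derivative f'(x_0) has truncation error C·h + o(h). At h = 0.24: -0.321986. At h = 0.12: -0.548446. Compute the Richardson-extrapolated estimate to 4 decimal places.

Extrapolated value = (2·A(h/2) − A(h)) / (2 − 1)
= (2·(-0.548446) − (-0.321986)) / 1
= -0.774906 / 1 = -0.774906

-0.7749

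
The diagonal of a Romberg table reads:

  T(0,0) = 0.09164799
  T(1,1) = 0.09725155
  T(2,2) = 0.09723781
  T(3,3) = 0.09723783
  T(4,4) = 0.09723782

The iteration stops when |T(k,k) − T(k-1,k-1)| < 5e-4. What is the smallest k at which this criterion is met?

k = 2

|T(1,1) − T(0,0)| = 0.00560356 ≥ 5e-4
|T(2,2) − T(1,1)| = 0.00001374 < 5e-4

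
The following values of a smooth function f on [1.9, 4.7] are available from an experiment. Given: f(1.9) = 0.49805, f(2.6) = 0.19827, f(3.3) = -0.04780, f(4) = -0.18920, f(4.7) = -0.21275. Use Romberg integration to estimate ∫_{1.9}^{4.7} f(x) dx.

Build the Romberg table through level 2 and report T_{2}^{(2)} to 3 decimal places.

0.053

T_{0}^{(0)} (trapezoid, 1 panel, h=2.8000): 0.39942
T_{1}^{(0)} (trapezoid, 2 panels, h=1.4000): 0.13279
T_{2}^{(0)} (trapezoid, 4 panels, h=0.7000): 0.07274
T_{1}^{(1)} = 0.13279 + (0.13279 − 0.39942)/3 = 0.04391
T_{2}^{(1)} = 0.07274 + (0.07274 − 0.13279)/3 = 0.05272
T_{2}^{(2)} = 0.05272 + (0.05272 − 0.04391)/15 = 0.05331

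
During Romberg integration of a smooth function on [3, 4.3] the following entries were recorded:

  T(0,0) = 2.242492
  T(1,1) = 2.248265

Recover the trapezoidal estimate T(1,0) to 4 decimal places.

From T(1,1) = (4·T(1,0) − T(0,0))/3, solve for T(1,0):
4·T(1,0) = 3·2.248265 + 2.242492 = 8.987287
T(1,0) = 2.246822

2.2468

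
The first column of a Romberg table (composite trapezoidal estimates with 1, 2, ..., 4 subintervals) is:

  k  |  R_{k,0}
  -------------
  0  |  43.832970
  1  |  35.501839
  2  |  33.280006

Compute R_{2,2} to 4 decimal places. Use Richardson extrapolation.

Richardson extrapolation on the trapezoidal column (denominator 4−1=3):
R_{1,1} = (4·35.501839 − 43.832970) / 3 = 32.724795
R_{2,1} = (4·33.280006 − 35.501839) / 3 = 32.539395
R_{2,2} = 32.539395 + (32.539395 − 32.724795)/15 = 32.527035

32.5270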